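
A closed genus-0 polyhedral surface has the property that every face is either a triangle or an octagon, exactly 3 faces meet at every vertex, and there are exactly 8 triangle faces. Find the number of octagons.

6

Let x be the number of octagons; then F = 8 + x.
Edge–face incidences: 2E = 3·8 + 8·x = 24 + 8x.
Every vertex has degree 3, so 3V = 2E.
Euler: V − E + F = 2 ⇒ (2E)/3 − E + (8 + x) = 2.
Multiply by 6: 2·(2E) − 3·(2E) + 6·(8 + x) = 12, i.e. 48 + 6x − (24 + 8x) = 12.
Collecting terms: −2x + 24 = 12, so −2x = −12, so x = 6.
Then 2E = 24 + 8·6 = 72, so E = 36, V = 2E/3 = 24, F = 8 + 6 = 14.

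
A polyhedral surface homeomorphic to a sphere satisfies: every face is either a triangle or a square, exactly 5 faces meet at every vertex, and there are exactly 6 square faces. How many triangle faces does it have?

32

Let x be the number of triangles; then F = 6 + x.
Edge–face incidences: 2E = 4·6 + 3·x = 24 + 3x.
Every vertex has degree 5, so 5V = 2E.
Euler: V − E + F = 2 ⇒ (2E)/5 − E + (6 + x) = 2.
Multiply by 10: 2·(2E) − 5·(2E) + 10·(6 + x) = 20, i.e. 60 + 10x − 3·(24 + 3x) = 20.
Collecting terms: x − 12 = 20, so x = 32.
Then 2E = 24 + 3·32 = 120, so E = 60, V = 2E/5 = 24, F = 6 + 32 = 38.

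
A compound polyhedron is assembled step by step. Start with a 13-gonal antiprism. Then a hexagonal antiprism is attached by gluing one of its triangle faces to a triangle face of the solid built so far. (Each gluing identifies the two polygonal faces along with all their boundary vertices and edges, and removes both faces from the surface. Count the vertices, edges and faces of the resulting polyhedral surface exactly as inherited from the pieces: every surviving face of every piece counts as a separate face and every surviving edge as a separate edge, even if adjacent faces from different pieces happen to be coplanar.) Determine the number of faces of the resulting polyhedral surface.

A 13-gonal antiprism: V=26, E=52, F=28.
Attach a hexagonal antiprism (V=12, E=24, F=14) along a 3-gon: merge 3 vertices and 3 edges, delete both glued faces → V=35, E=73, F=40.
Check: V − E + F = 35 − 73 + 40 = 2.

40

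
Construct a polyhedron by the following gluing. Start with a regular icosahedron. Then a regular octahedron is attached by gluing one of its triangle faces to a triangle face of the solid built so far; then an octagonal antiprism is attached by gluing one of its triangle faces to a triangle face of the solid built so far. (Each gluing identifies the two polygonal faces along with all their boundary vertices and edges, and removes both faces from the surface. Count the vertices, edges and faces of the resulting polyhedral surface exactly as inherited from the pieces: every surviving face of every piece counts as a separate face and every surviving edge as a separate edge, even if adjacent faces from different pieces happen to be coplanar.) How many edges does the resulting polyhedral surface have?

A regular icosahedron: V=12, E=30, F=20.
Attach a regular octahedron (V=6, E=12, F=8) along a 3-gon: merge 3 vertices and 3 edges, delete both glued faces → V=15, E=39, F=26.
Attach an octagonal antiprism (V=16, E=32, F=18) along a 3-gon: merge 3 vertices and 3 edges, delete both glued faces → V=28, E=68, F=42.
Check: V − E + F = 28 − 68 + 42 = 2.

68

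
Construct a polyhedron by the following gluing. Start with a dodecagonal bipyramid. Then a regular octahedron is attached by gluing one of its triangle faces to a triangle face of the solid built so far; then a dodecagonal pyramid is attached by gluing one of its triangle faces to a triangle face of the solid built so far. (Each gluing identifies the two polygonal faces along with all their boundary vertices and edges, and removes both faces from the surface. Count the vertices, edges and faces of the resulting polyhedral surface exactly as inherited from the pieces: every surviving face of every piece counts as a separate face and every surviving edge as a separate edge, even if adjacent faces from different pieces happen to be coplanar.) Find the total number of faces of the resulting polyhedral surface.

A dodecagonal bipyramid: V=14, E=36, F=24.
Attach a regular octahedron (V=6, E=12, F=8) along a 3-gon: merge 3 vertices and 3 edges, delete both glued faces → V=17, E=45, F=30.
Attach a dodecagonal pyramid (V=13, E=24, F=13) along a 3-gon: merge 3 vertices and 3 edges, delete both glued faces → V=27, E=66, F=41.
Check: V − E + F = 27 − 66 + 41 = 2.

41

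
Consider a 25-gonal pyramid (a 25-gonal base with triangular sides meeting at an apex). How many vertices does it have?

26

A pyramid on an n-gon base has one n-gon and n triangles: V = 25 + 1 = 26, E = 2·25 = 50, F = 25 + 1 = 26.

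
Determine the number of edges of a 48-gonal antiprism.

An antiprism on an n-gon has two n-gon caps and 2n triangles: V = 2·48 = 96, E = 4·48 = 192, F = 2·48 + 2 = 98.
Check: V − E + F = 96 − 192 + 98 = 2.

192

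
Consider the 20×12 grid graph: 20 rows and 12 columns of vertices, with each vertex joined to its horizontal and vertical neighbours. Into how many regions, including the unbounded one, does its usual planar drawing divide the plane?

210

The grid has V = 20·12 = 240 vertices and E = 20·11 + 12·19 = 448 edges.
F = 2 − V + E = 2 − 240 + 448 = 210.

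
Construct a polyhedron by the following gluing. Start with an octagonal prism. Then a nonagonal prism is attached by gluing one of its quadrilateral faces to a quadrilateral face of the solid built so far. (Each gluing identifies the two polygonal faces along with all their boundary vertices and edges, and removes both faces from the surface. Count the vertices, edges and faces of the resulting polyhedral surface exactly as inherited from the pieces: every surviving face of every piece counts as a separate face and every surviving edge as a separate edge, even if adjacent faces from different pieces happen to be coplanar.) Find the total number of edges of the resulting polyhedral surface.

An octagonal prism: V=16, E=24, F=10.
Attach a nonagonal prism (V=18, E=27, F=11) along a 4-gon: merge 4 vertices and 4 edges, delete both glued faces → V=30, E=47, F=19.
Check: V − E + F = 30 − 47 + 19 = 2.

47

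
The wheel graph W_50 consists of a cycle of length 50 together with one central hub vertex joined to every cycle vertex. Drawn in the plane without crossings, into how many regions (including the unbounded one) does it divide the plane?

51

W_50 has V = 50 + 1 = 51 vertices and E = 2·50 = 100 edges.
By Euler's formula F = 2 − V + E = 2 − 51 + 100 = 51.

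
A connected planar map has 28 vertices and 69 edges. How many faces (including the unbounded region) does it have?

43

Euler's formula for a connected plane graph: V − E + F = 2, so F = 2 − 28 + 69 = 43.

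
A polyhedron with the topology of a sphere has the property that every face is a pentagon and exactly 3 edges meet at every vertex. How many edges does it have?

30

Each face has 5 edges and each edge borders two faces, so 2E = 5F.
Each vertex has degree 3, so 3V = 2E and hence V = 5F/3.
Euler: V − E + F = 2 ⇒ (5F/3) − (5F/2) + F = 2.
Multiply by 6: (10 − 15 + 6)F = 12, i.e. 1F = 12.
So F = 12, E = 5·12/2 = 30, V = 5·12/3 = 20.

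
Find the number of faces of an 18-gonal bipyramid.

A bipyramid over an n-gon has 2n triangular faces and n + 2 vertices: V = 18 + 2 = 20, E = 3·18 = 54, F = 2·18 = 36.

36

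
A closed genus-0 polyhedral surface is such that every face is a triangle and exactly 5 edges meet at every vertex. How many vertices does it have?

Each face has 3 edges and each edge borders two faces, so 2E = 3F.
Each vertex has degree 5, so 5V = 2E and hence V = 3F/5.
Euler: V − E + F = 2 ⇒ (3F/5) − (3F/2) + F = 2.
Multiply by 10: (6 − 15 + 10)F = 20, i.e. 1F = 20.
So F = 20, E = 3·20/2 = 30, V = 3·20/5 = 12.

12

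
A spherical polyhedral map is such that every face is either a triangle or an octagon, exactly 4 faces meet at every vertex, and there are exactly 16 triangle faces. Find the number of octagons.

2

Let x be the number of octagons; then F = 16 + x.
Edge–face incidences: 2E = 3·16 + 8·x = 48 + 8x.
Every vertex has degree 4, so 4V = 2E.
Euler: V − E + F = 2 ⇒ (2E)/4 − E + (16 + x) = 2.
Multiply by 8: 2·(2E) − 4·(2E) + 8·(16 + x) = 16, i.e. 128 + 8x − 2·(48 + 8x) = 16.
Collecting terms: −8x + 32 = 16, so −8x = −16, so x = 2.
Then 2E = 48 + 8·2 = 64, so E = 32, V = 2E/4 = 16, F = 16 + 2 = 18.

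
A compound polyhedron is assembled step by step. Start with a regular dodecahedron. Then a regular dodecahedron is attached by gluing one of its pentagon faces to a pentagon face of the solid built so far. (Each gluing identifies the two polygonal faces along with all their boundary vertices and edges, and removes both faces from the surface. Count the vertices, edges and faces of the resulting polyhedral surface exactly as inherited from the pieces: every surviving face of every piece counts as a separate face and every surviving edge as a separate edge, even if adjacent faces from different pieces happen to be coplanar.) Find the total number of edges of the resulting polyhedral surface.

A regular dodecahedron: V=20, E=30, F=12.
Attach a regular dodecahedron (V=20, E=30, F=12) along a 5-gon: merge 5 vertices and 5 edges, delete both glued faces → V=35, E=55, F=22.
Check: V − E + F = 35 − 55 + 22 = 2.

55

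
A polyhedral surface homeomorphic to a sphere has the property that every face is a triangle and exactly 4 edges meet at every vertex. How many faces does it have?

8

Each face has 3 edges and each edge borders two faces, so 2E = 3F.
Each vertex has degree 4, so 4V = 2E and hence V = 3F/4.
Euler: V − E + F = 2 ⇒ (3F/4) − (3F/2) + F = 2.
Multiply by 8: (6 − 12 + 8)F = 16, i.e. 2F = 16.
So F = 8, E = 3·8/2 = 12, V = 3·8/4 = 6.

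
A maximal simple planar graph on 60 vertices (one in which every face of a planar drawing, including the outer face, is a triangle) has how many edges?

174

In a plane triangulation 3F = 2E and V − E + F = 2, so E = 3V − 6 = 3·60 − 6 = 174.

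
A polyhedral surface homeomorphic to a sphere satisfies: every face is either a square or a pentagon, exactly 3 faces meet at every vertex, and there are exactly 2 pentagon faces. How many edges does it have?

15

Let x be the number of squares; then F = 2 + x.
Edge–face incidences: 2E = 5·2 + 4·x = 10 + 4x.
Every vertex has degree 3, so 3V = 2E.
Euler: V − E + F = 2 ⇒ (2E)/3 − E + (2 + x) = 2.
Multiply by 6: 2·(2E) − 3·(2E) + 6·(2 + x) = 12, i.e. 12 + 6x − (10 + 4x) = 12.
Collecting terms: 2x + 2 = 12, so 2x = 10, so x = 5.
Then 2E = 10 + 4·5 = 30, so E = 15, V = 2E/3 = 10, F = 2 + 5 = 7.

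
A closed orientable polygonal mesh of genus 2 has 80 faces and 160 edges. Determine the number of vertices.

For a closed orientable surface of genus 2, χ = 2 − 2·2 = -2.
V = -2 + E − F = -2 + 160 − 80 = 78.

78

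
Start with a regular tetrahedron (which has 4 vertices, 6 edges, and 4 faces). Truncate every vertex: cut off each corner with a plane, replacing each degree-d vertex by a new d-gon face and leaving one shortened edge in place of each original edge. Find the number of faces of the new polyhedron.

8

Truncation replaces each original edge-end by a new vertex, so V′ = 2E = 12.
Each original edge survives, and each old vertex of degree d contributes d new edges; summing degrees gives Σd = 2E, so E′ = E + 2E = 3E = 18.
Each original face survives and each original vertex becomes one new face: F′ = F + V = 8.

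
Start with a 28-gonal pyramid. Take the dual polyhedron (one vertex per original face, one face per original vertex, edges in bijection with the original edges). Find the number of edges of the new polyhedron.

The base solid has V = 29, E = 56, F = 29.
The dual swaps V and F and preserves E: V′ = F = 29, E′ = E = 56, F′ = V = 29.

56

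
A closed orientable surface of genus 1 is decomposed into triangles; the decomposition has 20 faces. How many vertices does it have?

χ = 2 − 2·1 = 0, and every face is a triangle so 3F = 2E.
E = 3·20/2 = 30. Then V = 0 + E − F = 0 + 30 − 20 = 10.

10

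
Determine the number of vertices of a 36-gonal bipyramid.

38

A bipyramid over an n-gon has 2n triangular faces and n + 2 vertices: V = 36 + 2 = 38, E = 3·36 = 108, F = 2·36 = 72.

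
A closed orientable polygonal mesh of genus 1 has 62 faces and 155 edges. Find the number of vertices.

93

For a closed orientable surface of genus 1, χ = 2 − 2·1 = 0.
V = 0 + E − F = 0 + 155 − 62 = 93.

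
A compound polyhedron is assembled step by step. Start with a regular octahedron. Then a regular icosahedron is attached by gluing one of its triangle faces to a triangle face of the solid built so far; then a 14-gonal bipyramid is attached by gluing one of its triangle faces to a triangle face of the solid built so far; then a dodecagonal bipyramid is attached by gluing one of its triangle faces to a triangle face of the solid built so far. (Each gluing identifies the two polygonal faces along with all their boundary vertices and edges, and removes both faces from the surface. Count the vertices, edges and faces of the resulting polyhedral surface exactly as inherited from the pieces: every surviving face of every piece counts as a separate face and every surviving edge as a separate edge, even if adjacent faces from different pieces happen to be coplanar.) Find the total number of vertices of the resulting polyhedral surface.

39

A regular octahedron: V=6, E=12, F=8.
Attach a regular icosahedron (V=12, E=30, F=20) along a 3-gon: merge 3 vertices and 3 edges, delete both glued faces → V=15, E=39, F=26.
Attach a 14-gonal bipyramid (V=16, E=42, F=28) along a 3-gon: merge 3 vertices and 3 edges, delete both glued faces → V=28, E=78, F=52.
Attach a dodecagonal bipyramid (V=14, E=36, F=24) along a 3-gon: merge 3 vertices and 3 edges, delete both glued faces → V=39, E=111, F=74.
Check: V − E + F = 39 − 111 + 74 = 2.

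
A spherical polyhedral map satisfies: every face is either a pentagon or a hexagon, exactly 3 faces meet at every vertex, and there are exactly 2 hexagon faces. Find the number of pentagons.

12

Let x be the number of pentagons; then F = 2 + x.
Edge–face incidences: 2E = 6·2 + 5·x = 12 + 5x.
Every vertex has degree 3, so 3V = 2E.
Euler: V − E + F = 2 ⇒ (2E)/3 − E + (2 + x) = 2.
Multiply by 6: 2·(2E) − 3·(2E) + 6·(2 + x) = 12, i.e. 12 + 6x − (12 + 5x) = 12.
Collecting terms: x = 12.
Then 2E = 12 + 5·12 = 72, so E = 36, V = 2E/3 = 24, F = 2 + 12 = 14.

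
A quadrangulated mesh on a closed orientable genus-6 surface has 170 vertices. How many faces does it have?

180

χ = 2 − 2·6 = -10, and every face is a square so 4F = 2E.
V − E + F = -10 with E = 4F/2 gives 170 − (4/2 − 1)·F = -10, so F = 180 and E = 360.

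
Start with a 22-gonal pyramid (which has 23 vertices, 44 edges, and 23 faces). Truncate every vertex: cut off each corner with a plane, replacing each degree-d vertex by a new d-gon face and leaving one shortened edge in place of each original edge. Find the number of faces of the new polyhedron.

Truncation replaces each original edge-end by a new vertex, so V′ = 2E = 88.
Each original edge survives, and each old vertex of degree d contributes d new edges; summing degrees gives Σd = 2E, so E′ = E + 2E = 3E = 132.
Each original face survives and each original vertex becomes one new face: F′ = F + V = 46.

46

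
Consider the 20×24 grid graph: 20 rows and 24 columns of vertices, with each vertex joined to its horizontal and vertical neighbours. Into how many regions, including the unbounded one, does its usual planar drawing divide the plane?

438

The grid has V = 20·24 = 480 vertices and E = 20·23 + 24·19 = 916 edges.
F = 2 − V + E = 2 − 480 + 916 = 438.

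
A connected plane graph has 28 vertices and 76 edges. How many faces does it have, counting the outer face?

50

Euler's formula for a connected plane graph: V − E + F = 2, so F = 2 − 28 + 76 = 50.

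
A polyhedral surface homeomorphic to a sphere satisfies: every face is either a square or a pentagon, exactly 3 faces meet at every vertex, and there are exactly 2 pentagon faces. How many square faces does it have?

Let x be the number of squares; then F = 2 + x.
Edge–face incidences: 2E = 5·2 + 4·x = 10 + 4x.
Every vertex has degree 3, so 3V = 2E.
Euler: V − E + F = 2 ⇒ (2E)/3 − E + (2 + x) = 2.
Multiply by 6: 2·(2E) − 3·(2E) + 6·(2 + x) = 12, i.e. 12 + 6x − (10 + 4x) = 12.
Collecting terms: 2x + 2 = 12, so 2x = 10, so x = 5.
Then 2E = 10 + 4·5 = 30, so E = 15, V = 2E/3 = 10, F = 2 + 5 = 7.

5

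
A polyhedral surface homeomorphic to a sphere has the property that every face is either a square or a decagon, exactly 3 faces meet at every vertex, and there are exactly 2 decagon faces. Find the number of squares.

10

Let x be the number of squares; then F = 2 + x.
Edge–face incidences: 2E = 10·2 + 4·x = 20 + 4x.
Every vertex has degree 3, so 3V = 2E.
Euler: V − E + F = 2 ⇒ (2E)/3 − E + (2 + x) = 2.
Multiply by 6: 2·(2E) − 3·(2E) + 6·(2 + x) = 12, i.e. 12 + 6x − (20 + 4x) = 12.
Collecting terms: 2x − 8 = 12, so 2x = 20, so x = 10.
Then 2E = 20 + 4·10 = 60, so E = 30, V = 2E/3 = 20, F = 2 + 10 = 12.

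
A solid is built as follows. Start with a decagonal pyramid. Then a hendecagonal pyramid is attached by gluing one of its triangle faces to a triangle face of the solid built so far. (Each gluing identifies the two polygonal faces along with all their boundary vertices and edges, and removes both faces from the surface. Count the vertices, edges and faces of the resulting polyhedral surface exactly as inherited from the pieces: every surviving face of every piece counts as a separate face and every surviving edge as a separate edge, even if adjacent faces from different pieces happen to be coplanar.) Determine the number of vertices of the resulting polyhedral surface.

20

A decagonal pyramid: V=11, E=20, F=11.
Attach a hendecagonal pyramid (V=12, E=22, F=12) along a 3-gon: merge 3 vertices and 3 edges, delete both glued faces → V=20, E=39, F=21.
Check: V − E + F = 20 − 39 + 21 = 2.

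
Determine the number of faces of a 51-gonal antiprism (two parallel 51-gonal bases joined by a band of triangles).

104

An antiprism on an n-gon has two n-gon caps and 2n triangles: V = 2·51 = 102, E = 4·51 = 204, F = 2·51 + 2 = 104.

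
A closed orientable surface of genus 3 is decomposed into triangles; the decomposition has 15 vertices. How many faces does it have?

χ = 2 − 2·3 = -4, and every face is a triangle so 3F = 2E.
V − E + F = -4 with E = 3F/2 gives 15 − (3/2 − 1)·F = -4, so F = 38 and E = 57.

38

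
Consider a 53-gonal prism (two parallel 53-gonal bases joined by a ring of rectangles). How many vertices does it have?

106

A prism on an n-gon has two n-gon bases and n rectangular sides: V = 2·53 = 106, E = 3·53 = 159, F = 53 + 2 = 55.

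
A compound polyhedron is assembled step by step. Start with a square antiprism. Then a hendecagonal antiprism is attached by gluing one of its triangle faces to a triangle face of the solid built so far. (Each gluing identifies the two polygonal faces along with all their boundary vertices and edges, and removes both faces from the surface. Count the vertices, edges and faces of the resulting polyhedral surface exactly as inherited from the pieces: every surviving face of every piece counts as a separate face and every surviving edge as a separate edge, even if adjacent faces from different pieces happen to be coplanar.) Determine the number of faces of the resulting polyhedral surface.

32

A square antiprism: V=8, E=16, F=10.
Attach a hendecagonal antiprism (V=22, E=44, F=24) along a 3-gon: merge 3 vertices and 3 edges, delete both glued faces → V=27, E=57, F=32.
Check: V − E + F = 27 − 57 + 32 = 2.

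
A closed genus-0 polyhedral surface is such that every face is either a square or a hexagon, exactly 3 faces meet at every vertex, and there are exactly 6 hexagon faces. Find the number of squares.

Let x be the number of squares; then F = 6 + x.
Edge–face incidences: 2E = 6·6 + 4·x = 36 + 4x.
Every vertex has degree 3, so 3V = 2E.
Euler: V − E + F = 2 ⇒ (2E)/3 − E + (6 + x) = 2.
Multiply by 6: 2·(2E) − 3·(2E) + 6·(6 + x) = 12, i.e. 36 + 6x − (36 + 4x) = 12.
Collecting terms: 2x = 12, so x = 6.
Then 2E = 36 + 4·6 = 60, so E = 30, V = 2E/3 = 20, F = 6 + 6 = 12.

6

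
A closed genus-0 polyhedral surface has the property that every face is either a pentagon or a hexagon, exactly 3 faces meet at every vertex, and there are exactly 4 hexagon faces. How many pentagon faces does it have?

Let x be the number of pentagons; then F = 4 + x.
Edge–face incidences: 2E = 6·4 + 5·x = 24 + 5x.
Every vertex has degree 3, so 3V = 2E.
Euler: V − E + F = 2 ⇒ (2E)/3 − E + (4 + x) = 2.
Multiply by 6: 2·(2E) − 3·(2E) + 6·(4 + x) = 12, i.e. 24 + 6x − (24 + 5x) = 12.
Collecting terms: x = 12.
Then 2E = 24 + 5·12 = 84, so E = 42, V = 2E/3 = 28, F = 4 + 12 = 16.

12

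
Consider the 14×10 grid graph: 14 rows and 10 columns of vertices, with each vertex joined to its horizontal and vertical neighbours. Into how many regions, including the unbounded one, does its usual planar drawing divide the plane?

118

The grid has V = 14·10 = 140 vertices and E = 14·9 + 10·13 = 256 edges.
F = 2 − V + E = 2 − 140 + 256 = 118.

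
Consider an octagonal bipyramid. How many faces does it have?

A bipyramid over an n-gon has 2n triangular faces and n + 2 vertices: V = 8 + 2 = 10, E = 3·8 = 24, F = 2·8 = 16.
Check: V − E + F = 10 − 24 + 16 = 2.

16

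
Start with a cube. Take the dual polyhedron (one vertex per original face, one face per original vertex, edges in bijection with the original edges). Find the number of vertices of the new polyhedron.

6

The base solid has V = 8, E = 12, F = 6.
The dual swaps V and F and preserves E: V′ = F = 6, E′ = E = 12, F′ = V = 8.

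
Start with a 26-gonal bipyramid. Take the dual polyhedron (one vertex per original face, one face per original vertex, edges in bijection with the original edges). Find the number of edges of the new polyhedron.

78

The base solid has V = 28, E = 78, F = 52.
The dual swaps V and F and preserves E: V′ = F = 52, E′ = E = 78, F′ = V = 28.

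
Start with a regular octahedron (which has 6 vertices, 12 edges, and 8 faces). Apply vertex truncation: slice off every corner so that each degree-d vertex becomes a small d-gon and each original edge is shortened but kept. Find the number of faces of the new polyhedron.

Truncation replaces each original edge-end by a new vertex, so V′ = 2E = 24.
Each original edge survives, and each old vertex of degree d contributes d new edges; summing degrees gives Σd = 2E, so E′ = E + 2E = 3E = 36.
Each original face survives and each original vertex becomes one new face: F′ = F + V = 14.

14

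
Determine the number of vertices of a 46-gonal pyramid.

A pyramid on an n-gon base has one n-gon and n triangles: V = 46 + 1 = 47, E = 2·46 = 92, F = 46 + 1 = 47.

47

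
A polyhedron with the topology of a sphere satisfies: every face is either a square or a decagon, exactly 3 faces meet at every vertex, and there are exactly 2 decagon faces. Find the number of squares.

10

Let x be the number of squares; then F = 2 + x.
Edge–face incidences: 2E = 10·2 + 4·x = 20 + 4x.
Every vertex has degree 3, so 3V = 2E.
Euler: V − E + F = 2 ⇒ (2E)/3 − E + (2 + x) = 2.
Multiply by 6: 2·(2E) − 3·(2E) + 6·(2 + x) = 12, i.e. 12 + 6x − (20 + 4x) = 12.
Collecting terms: 2x − 8 = 12, so 2x = 20, so x = 10.
Then 2E = 20 + 4·10 = 60, so E = 30, V = 2E/3 = 20, F = 2 + 10 = 12.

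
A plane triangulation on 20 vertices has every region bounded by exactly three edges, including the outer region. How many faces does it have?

36

In a plane triangulation 3F = 2E and V − E + F = 2, so F = 2V − 4 = 2·20 − 4 = 36.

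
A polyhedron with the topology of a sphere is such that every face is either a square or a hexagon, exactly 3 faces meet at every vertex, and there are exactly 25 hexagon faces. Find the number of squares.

Let x be the number of squares; then F = 25 + x.
Edge–face incidences: 2E = 6·25 + 4·x = 150 + 4x.
Every vertex has degree 3, so 3V = 2E.
Euler: V − E + F = 2 ⇒ (2E)/3 − E + (25 + x) = 2.
Multiply by 6: 2·(2E) − 3·(2E) + 6·(25 + x) = 12, i.e. 150 + 6x − (150 + 4x) = 12.
Collecting terms: 2x = 12, so x = 6.
Then 2E = 150 + 4·6 = 174, so E = 87, V = 2E/3 = 58, F = 25 + 6 = 31.

6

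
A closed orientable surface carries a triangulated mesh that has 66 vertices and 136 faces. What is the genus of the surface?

Every face is a triangle, so 2E = 3·136 = 408, giving E = 204.
χ = V − E + F = 66 − 204 + 136 = -2.
For a closed orientable surface χ = 2 − 2g, so g = (2 − (-2))/2 = 2.

2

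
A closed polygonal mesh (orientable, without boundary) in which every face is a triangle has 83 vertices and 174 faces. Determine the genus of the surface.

Every face is a triangle, so 2E = 3·174 = 522, giving E = 261.
χ = V − E + F = 83 − 261 + 174 = -4.
For a closed orientable surface χ = 2 − 2g, so g = (2 − (-4))/2 = 3.

3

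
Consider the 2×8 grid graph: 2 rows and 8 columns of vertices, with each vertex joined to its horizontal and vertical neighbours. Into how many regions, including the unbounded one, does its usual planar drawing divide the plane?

The grid has V = 2·8 = 16 vertices and E = 2·7 + 8·1 = 22 edges.
F = 2 − V + E = 2 − 16 + 22 = 8.

8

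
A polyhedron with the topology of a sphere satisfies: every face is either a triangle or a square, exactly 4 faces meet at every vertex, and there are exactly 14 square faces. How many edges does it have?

40

Let x be the number of triangles; then F = 14 + x.
Edge–face incidences: 2E = 4·14 + 3·x = 56 + 3x.
Every vertex has degree 4, so 4V = 2E.
Euler: V − E + F = 2 ⇒ (2E)/4 − E + (14 + x) = 2.
Multiply by 8: 2·(2E) − 4·(2E) + 8·(14 + x) = 16, i.e. 112 + 8x − 2·(56 + 3x) = 16.
Collecting terms: 2x = 16, so x = 8.
Then 2E = 56 + 3·8 = 80, so E = 40, V = 2E/4 = 20, F = 14 + 8 = 22.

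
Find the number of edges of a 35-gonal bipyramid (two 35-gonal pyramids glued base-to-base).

105

A bipyramid over an n-gon has 2n triangular faces and n + 2 vertices: V = 35 + 2 = 37, E = 3·35 = 105, F = 2·35 = 70.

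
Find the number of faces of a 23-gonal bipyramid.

A bipyramid over an n-gon has 2n triangular faces and n + 2 vertices: V = 23 + 2 = 25, E = 3·23 = 69, F = 2·23 = 46.

46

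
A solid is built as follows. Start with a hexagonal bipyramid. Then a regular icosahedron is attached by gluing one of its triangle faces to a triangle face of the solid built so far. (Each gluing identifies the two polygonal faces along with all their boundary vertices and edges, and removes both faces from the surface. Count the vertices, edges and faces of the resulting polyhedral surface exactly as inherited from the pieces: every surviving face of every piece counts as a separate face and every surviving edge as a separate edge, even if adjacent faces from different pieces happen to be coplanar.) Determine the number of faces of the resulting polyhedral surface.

A hexagonal bipyramid: V=8, E=18, F=12.
Attach a regular icosahedron (V=12, E=30, F=20) along a 3-gon: merge 3 vertices and 3 edges, delete both glued faces → V=17, E=45, F=30.
Check: V − E + F = 17 − 45 + 30 = 2.

30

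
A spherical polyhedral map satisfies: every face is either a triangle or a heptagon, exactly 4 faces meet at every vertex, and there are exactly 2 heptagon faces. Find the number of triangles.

Let x be the number of triangles; then F = 2 + x.
Edge–face incidences: 2E = 7·2 + 3·x = 14 + 3x.
Every vertex has degree 4, so 4V = 2E.
Euler: V − E + F = 2 ⇒ (2E)/4 − E + (2 + x) = 2.
Multiply by 8: 2·(2E) − 4·(2E) + 8·(2 + x) = 16, i.e. 16 + 8x − 2·(14 + 3x) = 16.
Collecting terms: 2x − 12 = 16, so 2x = 28, so x = 14.
Then 2E = 14 + 3·14 = 56, so E = 28, V = 2E/4 = 14, F = 2 + 14 = 16.

14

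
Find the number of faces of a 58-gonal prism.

60

A prism on an n-gon has two n-gon bases and n rectangular sides: V = 2·58 = 116, E = 3·58 = 174, F = 58 + 2 = 60.
Check: V − E + F = 116 − 174 + 60 = 2.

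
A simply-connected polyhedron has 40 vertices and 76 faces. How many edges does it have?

114

Here V − E + F = 2.
E = V + F − (2) = 40 + 76 − (2) = 114.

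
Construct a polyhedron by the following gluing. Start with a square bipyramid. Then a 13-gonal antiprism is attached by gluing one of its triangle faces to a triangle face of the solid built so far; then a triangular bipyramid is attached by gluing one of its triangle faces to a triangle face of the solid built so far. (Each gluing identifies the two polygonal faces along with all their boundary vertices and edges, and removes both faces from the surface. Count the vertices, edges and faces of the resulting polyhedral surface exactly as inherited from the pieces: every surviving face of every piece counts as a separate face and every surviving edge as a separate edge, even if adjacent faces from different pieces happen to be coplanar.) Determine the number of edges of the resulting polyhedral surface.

A square bipyramid: V=6, E=12, F=8.
Attach a 13-gonal antiprism (V=26, E=52, F=28) along a 3-gon: merge 3 vertices and 3 edges, delete both glued faces → V=29, E=61, F=34.
Attach a triangular bipyramid (V=5, E=9, F=6) along a 3-gon: merge 3 vertices and 3 edges, delete both glued faces → V=31, E=67, F=38.
Check: V − E + F = 31 − 67 + 38 = 2.

67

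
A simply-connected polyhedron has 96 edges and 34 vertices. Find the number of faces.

64

Here V − E + F = 2.
F = 2 − V + E = 2 − 34 + 96 = 64.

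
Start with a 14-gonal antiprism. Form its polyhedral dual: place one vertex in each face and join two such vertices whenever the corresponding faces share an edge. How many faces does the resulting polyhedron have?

28

The base solid has V = 28, E = 56, F = 30.
The dual swaps V and F and preserves E: V′ = F = 30, E′ = E = 56, F′ = V = 28.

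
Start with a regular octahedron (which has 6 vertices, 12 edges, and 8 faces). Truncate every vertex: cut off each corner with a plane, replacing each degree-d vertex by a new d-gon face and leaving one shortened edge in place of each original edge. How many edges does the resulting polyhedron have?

Truncation replaces each original edge-end by a new vertex, so V′ = 2E = 24.
Each original edge survives, and each old vertex of degree d contributes d new edges; summing degrees gives Σd = 2E, so E′ = E + 2E = 3E = 36.
Each original face survives and each original vertex becomes one new face: F′ = F + V = 14.

36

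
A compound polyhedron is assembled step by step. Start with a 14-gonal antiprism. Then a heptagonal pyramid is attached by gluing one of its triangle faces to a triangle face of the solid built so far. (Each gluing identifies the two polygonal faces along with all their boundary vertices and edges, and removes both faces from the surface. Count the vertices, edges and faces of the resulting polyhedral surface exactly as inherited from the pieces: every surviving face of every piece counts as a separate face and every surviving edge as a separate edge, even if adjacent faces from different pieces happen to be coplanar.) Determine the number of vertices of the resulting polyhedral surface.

33

A 14-gonal antiprism: V=28, E=56, F=30.
Attach a heptagonal pyramid (V=8, E=14, F=8) along a 3-gon: merge 3 vertices and 3 edges, delete both glued faces → V=33, E=67, F=36.
Check: V − E + F = 33 − 67 + 36 = 2.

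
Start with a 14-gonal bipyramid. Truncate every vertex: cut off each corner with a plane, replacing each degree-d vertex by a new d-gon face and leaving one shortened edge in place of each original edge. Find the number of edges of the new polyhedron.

126

The base solid has V = 16, E = 42, F = 28.
Truncation replaces each original edge-end by a new vertex, so V′ = 2E = 84.
Each original edge survives, and each old vertex of degree d contributes d new edges; summing degrees gives Σd = 2E, so E′ = E + 2E = 3E = 126.
Each original face survives and each original vertex becomes one new face: F′ = F + V = 44.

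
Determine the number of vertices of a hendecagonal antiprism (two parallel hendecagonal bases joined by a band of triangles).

An antiprism on an n-gon has two n-gon caps and 2n triangles: V = 2·11 = 22, E = 4·11 = 44, F = 2·11 + 2 = 24.

22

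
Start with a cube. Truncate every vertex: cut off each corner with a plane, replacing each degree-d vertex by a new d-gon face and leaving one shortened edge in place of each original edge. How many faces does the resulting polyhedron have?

14

The base solid has V = 8, E = 12, F = 6.
Truncation replaces each original edge-end by a new vertex, so V′ = 2E = 24.
Each original edge survives, and each old vertex of degree d contributes d new edges; summing degrees gives Σd = 2E, so E′ = E + 2E = 3E = 36.
Each original face survives and each original vertex becomes one new face: F′ = F + V = 14.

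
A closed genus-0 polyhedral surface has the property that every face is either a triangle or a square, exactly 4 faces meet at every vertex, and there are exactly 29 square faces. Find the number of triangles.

8

Let x be the number of triangles; then F = 29 + x.
Edge–face incidences: 2E = 4·29 + 3·x = 116 + 3x.
Every vertex has degree 4, so 4V = 2E.
Euler: V − E + F = 2 ⇒ (2E)/4 − E + (29 + x) = 2.
Multiply by 8: 2·(2E) − 4·(2E) + 8·(29 + x) = 16, i.e. 232 + 8x − 2·(116 + 3x) = 16.
Collecting terms: 2x = 16, so x = 8.
Then 2E = 116 + 3·8 = 140, so E = 70, V = 2E/4 = 35, F = 29 + 8 = 37.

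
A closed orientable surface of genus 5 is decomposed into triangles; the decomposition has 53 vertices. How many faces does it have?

122

χ = 2 − 2·5 = -8, and every face is a triangle so 3F = 2E.
V − E + F = -8 with E = 3F/2 gives 53 − (3/2 − 1)·F = -8, so F = 122 and E = 183.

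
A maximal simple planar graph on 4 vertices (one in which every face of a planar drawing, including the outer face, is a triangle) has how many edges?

6

In a plane triangulation 3F = 2E and V − E + F = 2, so E = 3V − 6 = 3·4 − 6 = 6.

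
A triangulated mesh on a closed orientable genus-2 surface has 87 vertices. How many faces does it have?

χ = 2 − 2·2 = -2, and every face is a triangle so 3F = 2E.
V − E + F = -2 with E = 3F/2 gives 87 − (3/2 − 1)·F = -2, so F = 178 and E = 267.

178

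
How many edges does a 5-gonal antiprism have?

An antiprism on an n-gon has two n-gon caps and 2n triangles: V = 2·5 = 10, E = 4·5 = 20, F = 2·5 + 2 = 12.

20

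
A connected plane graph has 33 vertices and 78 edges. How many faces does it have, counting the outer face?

47

Euler's formula for a connected plane graph: V − E + F = 2, so F = 2 − 33 + 78 = 47.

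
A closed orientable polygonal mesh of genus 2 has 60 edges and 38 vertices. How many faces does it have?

For a closed orientable surface of genus 2, χ = 2 − 2·2 = -2.
F = -2 − V + E = -2 − 38 + 60 = 20.

20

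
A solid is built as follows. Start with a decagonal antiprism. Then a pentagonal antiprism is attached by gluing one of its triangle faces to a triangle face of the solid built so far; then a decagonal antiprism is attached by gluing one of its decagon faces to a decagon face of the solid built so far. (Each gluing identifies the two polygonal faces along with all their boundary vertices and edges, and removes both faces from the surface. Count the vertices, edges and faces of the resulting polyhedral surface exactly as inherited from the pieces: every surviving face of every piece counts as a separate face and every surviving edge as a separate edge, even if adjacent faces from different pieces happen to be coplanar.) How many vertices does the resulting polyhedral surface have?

37

A decagonal antiprism: V=20, E=40, F=22.
Attach a pentagonal antiprism (V=10, E=20, F=12) along a 3-gon: merge 3 vertices and 3 edges, delete both glued faces → V=27, E=57, F=32.
Attach a decagonal antiprism (V=20, E=40, F=22) along a 10-gon: merge 10 vertices and 10 edges, delete both glued faces → V=37, E=87, F=52.
Check: V − E + F = 37 − 87 + 52 = 2.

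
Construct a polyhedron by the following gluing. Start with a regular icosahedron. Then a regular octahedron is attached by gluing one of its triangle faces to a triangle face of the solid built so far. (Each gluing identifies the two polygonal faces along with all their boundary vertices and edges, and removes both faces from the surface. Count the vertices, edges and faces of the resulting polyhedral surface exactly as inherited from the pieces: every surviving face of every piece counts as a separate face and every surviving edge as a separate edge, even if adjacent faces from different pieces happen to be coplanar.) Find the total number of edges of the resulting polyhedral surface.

A regular icosahedron: V=12, E=30, F=20.
Attach a regular octahedron (V=6, E=12, F=8) along a 3-gon: merge 3 vertices and 3 edges, delete both glued faces → V=15, E=39, F=26.
Check: V − E + F = 15 − 39 + 26 = 2.

39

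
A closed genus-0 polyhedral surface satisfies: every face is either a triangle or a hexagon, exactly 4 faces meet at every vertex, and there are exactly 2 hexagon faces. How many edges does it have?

24

Let x be the number of triangles; then F = 2 + x.
Edge–face incidences: 2E = 6·2 + 3·x = 12 + 3x.
Every vertex has degree 4, so 4V = 2E.
Euler: V − E + F = 2 ⇒ (2E)/4 − E + (2 + x) = 2.
Multiply by 8: 2·(2E) − 4·(2E) + 8·(2 + x) = 16, i.e. 16 + 8x − 2·(12 + 3x) = 16.
Collecting terms: 2x − 8 = 16, so 2x = 24, so x = 12.
Then 2E = 12 + 3·12 = 48, so E = 24, V = 2E/4 = 12, F = 2 + 12 = 14.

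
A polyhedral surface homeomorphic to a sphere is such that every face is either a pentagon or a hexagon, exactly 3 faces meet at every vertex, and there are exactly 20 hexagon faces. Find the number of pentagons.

12

Let x be the number of pentagons; then F = 20 + x.
Edge–face incidences: 2E = 6·20 + 5·x = 120 + 5x.
Every vertex has degree 3, so 3V = 2E.
Euler: V − E + F = 2 ⇒ (2E)/3 − E + (20 + x) = 2.
Multiply by 6: 2·(2E) − 3·(2E) + 6·(20 + x) = 12, i.e. 120 + 6x − (120 + 5x) = 12.
Collecting terms: x = 12.
Then 2E = 120 + 5·12 = 180, so E = 90, V = 2E/3 = 60, F = 20 + 12 = 32.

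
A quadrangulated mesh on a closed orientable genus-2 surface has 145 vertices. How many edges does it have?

294

χ = 2 − 2·2 = -2, and every face is a square so 4F = 2E.
V − E + F = -2 with E = 4F/2 gives 145 − (4/2 − 1)·F = -2, so F = 147 and E = 294.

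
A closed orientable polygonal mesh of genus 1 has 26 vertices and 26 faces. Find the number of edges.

52

For a closed orientable surface of genus 1, χ = 2 − 2·1 = 0.
E = V + F − (0) = 26 + 26 − (0) = 52.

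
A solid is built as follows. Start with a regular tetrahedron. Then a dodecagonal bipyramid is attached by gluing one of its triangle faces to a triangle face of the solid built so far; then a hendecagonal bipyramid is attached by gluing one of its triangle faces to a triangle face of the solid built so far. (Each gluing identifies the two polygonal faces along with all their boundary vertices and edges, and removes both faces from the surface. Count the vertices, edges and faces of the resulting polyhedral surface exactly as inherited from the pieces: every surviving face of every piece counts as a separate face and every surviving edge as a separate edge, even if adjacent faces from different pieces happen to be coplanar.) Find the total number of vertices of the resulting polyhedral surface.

25

A regular tetrahedron: V=4, E=6, F=4.
Attach a dodecagonal bipyramid (V=14, E=36, F=24) along a 3-gon: merge 3 vertices and 3 edges, delete both glued faces → V=15, E=39, F=26.
Attach a hendecagonal bipyramid (V=13, E=33, F=22) along a 3-gon: merge 3 vertices and 3 edges, delete both glued faces → V=25, E=69, F=46.
Check: V − E + F = 25 − 69 + 46 = 2.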